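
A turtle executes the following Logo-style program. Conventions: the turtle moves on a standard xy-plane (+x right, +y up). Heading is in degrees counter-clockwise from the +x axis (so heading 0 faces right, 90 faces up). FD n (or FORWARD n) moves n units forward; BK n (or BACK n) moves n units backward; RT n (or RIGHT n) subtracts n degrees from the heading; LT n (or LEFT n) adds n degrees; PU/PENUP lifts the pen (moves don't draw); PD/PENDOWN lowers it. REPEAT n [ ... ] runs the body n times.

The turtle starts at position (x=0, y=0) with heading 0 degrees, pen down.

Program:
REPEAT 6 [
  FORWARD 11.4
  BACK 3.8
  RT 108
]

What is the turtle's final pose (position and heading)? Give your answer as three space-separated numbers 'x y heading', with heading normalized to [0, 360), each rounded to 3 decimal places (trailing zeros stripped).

Answer: 0 -5.522 72

Derivation:
Executing turtle program step by step:
Start: pos=(0,0), heading=0, pen down
REPEAT 6 [
  -- iteration 1/6 --
  FD 11.4: (0,0) -> (11.4,0) [heading=0, draw]
  BK 3.8: (11.4,0) -> (7.6,0) [heading=0, draw]
  RT 108: heading 0 -> 252
  -- iteration 2/6 --
  FD 11.4: (7.6,0) -> (4.077,-10.842) [heading=252, draw]
  BK 3.8: (4.077,-10.842) -> (5.251,-7.228) [heading=252, draw]
  RT 108: heading 252 -> 144
  -- iteration 3/6 --
  FD 11.4: (5.251,-7.228) -> (-3.971,-0.527) [heading=144, draw]
  BK 3.8: (-3.971,-0.527) -> (-0.897,-2.761) [heading=144, draw]
  RT 108: heading 144 -> 36
  -- iteration 4/6 --
  FD 11.4: (-0.897,-2.761) -> (8.326,3.94) [heading=36, draw]
  BK 3.8: (8.326,3.94) -> (5.251,1.706) [heading=36, draw]
  RT 108: heading 36 -> 288
  -- iteration 5/6 --
  FD 11.4: (5.251,1.706) -> (8.774,-9.136) [heading=288, draw]
  BK 3.8: (8.774,-9.136) -> (7.6,-5.522) [heading=288, draw]
  RT 108: heading 288 -> 180
  -- iteration 6/6 --
  FD 11.4: (7.6,-5.522) -> (-3.8,-5.522) [heading=180, draw]
  BK 3.8: (-3.8,-5.522) -> (0,-5.522) [heading=180, draw]
  RT 108: heading 180 -> 72
]
Final: pos=(0,-5.522), heading=72, 12 segment(s) drawn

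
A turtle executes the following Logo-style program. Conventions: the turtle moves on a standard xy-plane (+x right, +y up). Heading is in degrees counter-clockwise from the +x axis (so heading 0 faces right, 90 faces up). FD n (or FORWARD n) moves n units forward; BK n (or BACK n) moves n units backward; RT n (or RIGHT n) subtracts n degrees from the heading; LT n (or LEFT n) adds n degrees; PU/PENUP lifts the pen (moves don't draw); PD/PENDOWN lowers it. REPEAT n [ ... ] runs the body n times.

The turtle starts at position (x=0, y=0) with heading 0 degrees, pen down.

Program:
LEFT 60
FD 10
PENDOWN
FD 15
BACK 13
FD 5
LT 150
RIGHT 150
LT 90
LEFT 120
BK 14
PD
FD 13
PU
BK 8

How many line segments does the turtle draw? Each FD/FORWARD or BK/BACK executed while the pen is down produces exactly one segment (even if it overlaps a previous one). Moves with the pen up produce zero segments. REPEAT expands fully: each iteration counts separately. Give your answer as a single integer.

Executing turtle program step by step:
Start: pos=(0,0), heading=0, pen down
LT 60: heading 0 -> 60
FD 10: (0,0) -> (5,8.66) [heading=60, draw]
PD: pen down
FD 15: (5,8.66) -> (12.5,21.651) [heading=60, draw]
BK 13: (12.5,21.651) -> (6,10.392) [heading=60, draw]
FD 5: (6,10.392) -> (8.5,14.722) [heading=60, draw]
LT 150: heading 60 -> 210
RT 150: heading 210 -> 60
LT 90: heading 60 -> 150
LT 120: heading 150 -> 270
BK 14: (8.5,14.722) -> (8.5,28.722) [heading=270, draw]
PD: pen down
FD 13: (8.5,28.722) -> (8.5,15.722) [heading=270, draw]
PU: pen up
BK 8: (8.5,15.722) -> (8.5,23.722) [heading=270, move]
Final: pos=(8.5,23.722), heading=270, 6 segment(s) drawn
Segments drawn: 6

Answer: 6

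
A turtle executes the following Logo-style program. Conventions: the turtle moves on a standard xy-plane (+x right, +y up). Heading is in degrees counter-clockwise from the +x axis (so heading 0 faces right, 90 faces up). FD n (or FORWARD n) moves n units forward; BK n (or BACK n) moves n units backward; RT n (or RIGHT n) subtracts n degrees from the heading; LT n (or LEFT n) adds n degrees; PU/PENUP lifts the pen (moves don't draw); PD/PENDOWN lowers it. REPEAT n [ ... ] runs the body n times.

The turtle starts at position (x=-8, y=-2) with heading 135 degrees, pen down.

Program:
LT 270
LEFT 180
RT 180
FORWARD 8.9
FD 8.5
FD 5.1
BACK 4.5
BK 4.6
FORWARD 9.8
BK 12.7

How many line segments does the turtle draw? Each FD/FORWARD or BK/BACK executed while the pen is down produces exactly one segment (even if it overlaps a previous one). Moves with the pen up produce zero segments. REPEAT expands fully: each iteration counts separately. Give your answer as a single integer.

Answer: 7

Derivation:
Executing turtle program step by step:
Start: pos=(-8,-2), heading=135, pen down
LT 270: heading 135 -> 45
LT 180: heading 45 -> 225
RT 180: heading 225 -> 45
FD 8.9: (-8,-2) -> (-1.707,4.293) [heading=45, draw]
FD 8.5: (-1.707,4.293) -> (4.304,10.304) [heading=45, draw]
FD 5.1: (4.304,10.304) -> (7.91,13.91) [heading=45, draw]
BK 4.5: (7.91,13.91) -> (4.728,10.728) [heading=45, draw]
BK 4.6: (4.728,10.728) -> (1.475,7.475) [heading=45, draw]
FD 9.8: (1.475,7.475) -> (8.405,14.405) [heading=45, draw]
BK 12.7: (8.405,14.405) -> (-0.575,5.425) [heading=45, draw]
Final: pos=(-0.575,5.425), heading=45, 7 segment(s) drawn
Segments drawn: 7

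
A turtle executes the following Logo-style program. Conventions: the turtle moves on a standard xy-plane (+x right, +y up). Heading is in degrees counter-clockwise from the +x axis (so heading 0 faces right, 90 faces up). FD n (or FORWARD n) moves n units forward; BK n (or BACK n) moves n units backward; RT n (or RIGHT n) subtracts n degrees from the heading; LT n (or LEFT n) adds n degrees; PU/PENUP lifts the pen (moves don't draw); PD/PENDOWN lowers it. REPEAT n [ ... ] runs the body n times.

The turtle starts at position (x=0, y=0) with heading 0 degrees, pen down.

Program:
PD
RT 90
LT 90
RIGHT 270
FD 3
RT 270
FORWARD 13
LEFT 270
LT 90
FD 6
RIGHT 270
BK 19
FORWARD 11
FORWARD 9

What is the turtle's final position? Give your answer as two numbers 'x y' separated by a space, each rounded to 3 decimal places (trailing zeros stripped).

Answer: -19 2

Derivation:
Executing turtle program step by step:
Start: pos=(0,0), heading=0, pen down
PD: pen down
RT 90: heading 0 -> 270
LT 90: heading 270 -> 0
RT 270: heading 0 -> 90
FD 3: (0,0) -> (0,3) [heading=90, draw]
RT 270: heading 90 -> 180
FD 13: (0,3) -> (-13,3) [heading=180, draw]
LT 270: heading 180 -> 90
LT 90: heading 90 -> 180
FD 6: (-13,3) -> (-19,3) [heading=180, draw]
RT 270: heading 180 -> 270
BK 19: (-19,3) -> (-19,22) [heading=270, draw]
FD 11: (-19,22) -> (-19,11) [heading=270, draw]
FD 9: (-19,11) -> (-19,2) [heading=270, draw]
Final: pos=(-19,2), heading=270, 6 segment(s) drawn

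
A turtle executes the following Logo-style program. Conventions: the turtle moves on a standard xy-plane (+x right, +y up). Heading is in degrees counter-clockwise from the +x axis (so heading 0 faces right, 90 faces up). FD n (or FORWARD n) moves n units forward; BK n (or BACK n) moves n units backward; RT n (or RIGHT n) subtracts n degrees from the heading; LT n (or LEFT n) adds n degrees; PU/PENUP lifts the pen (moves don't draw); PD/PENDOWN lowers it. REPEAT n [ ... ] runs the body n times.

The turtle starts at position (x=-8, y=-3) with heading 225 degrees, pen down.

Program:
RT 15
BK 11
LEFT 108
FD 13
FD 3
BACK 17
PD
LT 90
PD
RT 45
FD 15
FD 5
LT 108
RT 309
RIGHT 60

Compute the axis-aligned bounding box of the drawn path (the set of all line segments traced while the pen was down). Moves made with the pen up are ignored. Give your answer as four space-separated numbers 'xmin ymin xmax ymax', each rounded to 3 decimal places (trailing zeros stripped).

Answer: -8 -8.206 20.756 4.216

Derivation:
Executing turtle program step by step:
Start: pos=(-8,-3), heading=225, pen down
RT 15: heading 225 -> 210
BK 11: (-8,-3) -> (1.526,2.5) [heading=210, draw]
LT 108: heading 210 -> 318
FD 13: (1.526,2.5) -> (11.187,-6.199) [heading=318, draw]
FD 3: (11.187,-6.199) -> (13.417,-8.206) [heading=318, draw]
BK 17: (13.417,-8.206) -> (0.783,3.169) [heading=318, draw]
PD: pen down
LT 90: heading 318 -> 48
PD: pen down
RT 45: heading 48 -> 3
FD 15: (0.783,3.169) -> (15.763,3.954) [heading=3, draw]
FD 5: (15.763,3.954) -> (20.756,4.216) [heading=3, draw]
LT 108: heading 3 -> 111
RT 309: heading 111 -> 162
RT 60: heading 162 -> 102
Final: pos=(20.756,4.216), heading=102, 6 segment(s) drawn

Segment endpoints: x in {-8, 0.783, 1.526, 11.187, 13.417, 15.763, 20.756}, y in {-8.206, -6.199, -3, 2.5, 3.169, 3.954, 4.216}
xmin=-8, ymin=-8.206, xmax=20.756, ymax=4.216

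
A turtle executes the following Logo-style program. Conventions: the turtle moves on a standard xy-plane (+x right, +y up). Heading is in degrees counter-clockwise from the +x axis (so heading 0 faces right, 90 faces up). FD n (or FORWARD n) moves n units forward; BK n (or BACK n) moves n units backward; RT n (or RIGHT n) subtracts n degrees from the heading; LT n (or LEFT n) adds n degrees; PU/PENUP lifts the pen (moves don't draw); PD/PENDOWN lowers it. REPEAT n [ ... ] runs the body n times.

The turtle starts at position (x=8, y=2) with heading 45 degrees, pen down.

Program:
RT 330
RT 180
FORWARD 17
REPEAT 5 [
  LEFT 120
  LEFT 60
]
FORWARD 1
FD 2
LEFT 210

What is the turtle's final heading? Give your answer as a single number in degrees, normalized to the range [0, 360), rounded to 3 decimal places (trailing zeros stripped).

Executing turtle program step by step:
Start: pos=(8,2), heading=45, pen down
RT 330: heading 45 -> 75
RT 180: heading 75 -> 255
FD 17: (8,2) -> (3.6,-14.421) [heading=255, draw]
REPEAT 5 [
  -- iteration 1/5 --
  LT 120: heading 255 -> 15
  LT 60: heading 15 -> 75
  -- iteration 2/5 --
  LT 120: heading 75 -> 195
  LT 60: heading 195 -> 255
  -- iteration 3/5 --
  LT 120: heading 255 -> 15
  LT 60: heading 15 -> 75
  -- iteration 4/5 --
  LT 120: heading 75 -> 195
  LT 60: heading 195 -> 255
  -- iteration 5/5 --
  LT 120: heading 255 -> 15
  LT 60: heading 15 -> 75
]
FD 1: (3.6,-14.421) -> (3.859,-13.455) [heading=75, draw]
FD 2: (3.859,-13.455) -> (4.377,-11.523) [heading=75, draw]
LT 210: heading 75 -> 285
Final: pos=(4.377,-11.523), heading=285, 3 segment(s) drawn

Answer: 285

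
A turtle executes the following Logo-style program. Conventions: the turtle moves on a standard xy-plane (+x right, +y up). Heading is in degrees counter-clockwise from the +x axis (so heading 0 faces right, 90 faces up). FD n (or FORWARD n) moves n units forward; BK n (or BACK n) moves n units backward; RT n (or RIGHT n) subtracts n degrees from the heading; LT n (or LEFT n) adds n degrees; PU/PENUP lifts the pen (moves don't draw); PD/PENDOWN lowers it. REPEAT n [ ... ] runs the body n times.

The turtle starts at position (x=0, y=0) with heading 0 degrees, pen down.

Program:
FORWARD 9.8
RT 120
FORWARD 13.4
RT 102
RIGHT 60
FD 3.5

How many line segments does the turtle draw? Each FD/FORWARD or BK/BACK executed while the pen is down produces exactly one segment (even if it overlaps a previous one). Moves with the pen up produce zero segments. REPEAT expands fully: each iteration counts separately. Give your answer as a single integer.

Executing turtle program step by step:
Start: pos=(0,0), heading=0, pen down
FD 9.8: (0,0) -> (9.8,0) [heading=0, draw]
RT 120: heading 0 -> 240
FD 13.4: (9.8,0) -> (3.1,-11.605) [heading=240, draw]
RT 102: heading 240 -> 138
RT 60: heading 138 -> 78
FD 3.5: (3.1,-11.605) -> (3.828,-8.181) [heading=78, draw]
Final: pos=(3.828,-8.181), heading=78, 3 segment(s) drawn
Segments drawn: 3

Answer: 3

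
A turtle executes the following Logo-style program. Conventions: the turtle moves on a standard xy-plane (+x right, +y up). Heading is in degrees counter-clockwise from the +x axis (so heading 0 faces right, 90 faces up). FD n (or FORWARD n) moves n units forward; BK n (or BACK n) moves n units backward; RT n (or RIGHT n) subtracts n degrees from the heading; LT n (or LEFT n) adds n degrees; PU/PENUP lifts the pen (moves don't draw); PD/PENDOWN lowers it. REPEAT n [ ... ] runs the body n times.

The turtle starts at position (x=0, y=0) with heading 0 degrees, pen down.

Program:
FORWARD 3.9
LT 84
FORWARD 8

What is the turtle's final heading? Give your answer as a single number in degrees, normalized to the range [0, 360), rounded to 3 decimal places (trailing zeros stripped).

Answer: 84

Derivation:
Executing turtle program step by step:
Start: pos=(0,0), heading=0, pen down
FD 3.9: (0,0) -> (3.9,0) [heading=0, draw]
LT 84: heading 0 -> 84
FD 8: (3.9,0) -> (4.736,7.956) [heading=84, draw]
Final: pos=(4.736,7.956), heading=84, 2 segment(s) drawn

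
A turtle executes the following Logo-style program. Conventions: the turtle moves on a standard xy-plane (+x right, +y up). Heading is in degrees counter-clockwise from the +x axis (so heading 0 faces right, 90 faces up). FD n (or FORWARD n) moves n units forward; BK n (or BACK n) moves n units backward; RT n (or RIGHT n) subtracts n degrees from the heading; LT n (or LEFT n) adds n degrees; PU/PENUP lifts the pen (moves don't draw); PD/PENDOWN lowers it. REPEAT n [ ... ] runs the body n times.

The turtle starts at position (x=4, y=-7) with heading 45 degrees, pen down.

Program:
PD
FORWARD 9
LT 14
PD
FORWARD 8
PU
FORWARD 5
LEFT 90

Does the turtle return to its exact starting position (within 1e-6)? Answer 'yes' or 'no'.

Executing turtle program step by step:
Start: pos=(4,-7), heading=45, pen down
PD: pen down
FD 9: (4,-7) -> (10.364,-0.636) [heading=45, draw]
LT 14: heading 45 -> 59
PD: pen down
FD 8: (10.364,-0.636) -> (14.484,6.221) [heading=59, draw]
PU: pen up
FD 5: (14.484,6.221) -> (17.059,10.507) [heading=59, move]
LT 90: heading 59 -> 149
Final: pos=(17.059,10.507), heading=149, 2 segment(s) drawn

Start position: (4, -7)
Final position: (17.059, 10.507)
Distance = 21.841; >= 1e-6 -> NOT closed

Answer: no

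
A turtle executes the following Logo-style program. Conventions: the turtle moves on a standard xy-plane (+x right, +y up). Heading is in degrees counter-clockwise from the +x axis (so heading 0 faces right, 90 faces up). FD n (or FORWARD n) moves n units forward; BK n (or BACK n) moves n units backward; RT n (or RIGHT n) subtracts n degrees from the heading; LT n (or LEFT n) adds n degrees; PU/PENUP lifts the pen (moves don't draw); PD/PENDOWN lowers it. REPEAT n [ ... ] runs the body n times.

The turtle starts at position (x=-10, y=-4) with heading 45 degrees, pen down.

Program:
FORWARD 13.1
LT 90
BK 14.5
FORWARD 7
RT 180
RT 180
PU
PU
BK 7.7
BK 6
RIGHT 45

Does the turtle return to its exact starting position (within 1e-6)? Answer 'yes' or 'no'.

Executing turtle program step by step:
Start: pos=(-10,-4), heading=45, pen down
FD 13.1: (-10,-4) -> (-0.737,5.263) [heading=45, draw]
LT 90: heading 45 -> 135
BK 14.5: (-0.737,5.263) -> (9.516,-4.99) [heading=135, draw]
FD 7: (9.516,-4.99) -> (4.566,-0.04) [heading=135, draw]
RT 180: heading 135 -> 315
RT 180: heading 315 -> 135
PU: pen up
PU: pen up
BK 7.7: (4.566,-0.04) -> (10.011,-5.485) [heading=135, move]
BK 6: (10.011,-5.485) -> (14.254,-9.728) [heading=135, move]
RT 45: heading 135 -> 90
Final: pos=(14.254,-9.728), heading=90, 3 segment(s) drawn

Start position: (-10, -4)
Final position: (14.254, -9.728)
Distance = 24.921; >= 1e-6 -> NOT closed

Answer: no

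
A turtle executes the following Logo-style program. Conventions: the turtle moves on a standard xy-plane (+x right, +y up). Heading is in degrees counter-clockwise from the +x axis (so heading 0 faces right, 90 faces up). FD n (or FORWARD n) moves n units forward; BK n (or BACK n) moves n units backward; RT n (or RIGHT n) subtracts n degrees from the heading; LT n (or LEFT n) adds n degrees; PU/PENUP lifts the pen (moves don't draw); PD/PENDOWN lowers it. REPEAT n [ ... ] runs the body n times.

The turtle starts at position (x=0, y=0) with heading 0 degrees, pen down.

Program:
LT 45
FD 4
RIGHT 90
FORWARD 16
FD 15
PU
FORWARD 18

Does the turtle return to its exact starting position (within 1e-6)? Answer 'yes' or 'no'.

Executing turtle program step by step:
Start: pos=(0,0), heading=0, pen down
LT 45: heading 0 -> 45
FD 4: (0,0) -> (2.828,2.828) [heading=45, draw]
RT 90: heading 45 -> 315
FD 16: (2.828,2.828) -> (14.142,-8.485) [heading=315, draw]
FD 15: (14.142,-8.485) -> (24.749,-19.092) [heading=315, draw]
PU: pen up
FD 18: (24.749,-19.092) -> (37.477,-31.82) [heading=315, move]
Final: pos=(37.477,-31.82), heading=315, 3 segment(s) drawn

Start position: (0, 0)
Final position: (37.477, -31.82)
Distance = 49.163; >= 1e-6 -> NOT closed

Answer: no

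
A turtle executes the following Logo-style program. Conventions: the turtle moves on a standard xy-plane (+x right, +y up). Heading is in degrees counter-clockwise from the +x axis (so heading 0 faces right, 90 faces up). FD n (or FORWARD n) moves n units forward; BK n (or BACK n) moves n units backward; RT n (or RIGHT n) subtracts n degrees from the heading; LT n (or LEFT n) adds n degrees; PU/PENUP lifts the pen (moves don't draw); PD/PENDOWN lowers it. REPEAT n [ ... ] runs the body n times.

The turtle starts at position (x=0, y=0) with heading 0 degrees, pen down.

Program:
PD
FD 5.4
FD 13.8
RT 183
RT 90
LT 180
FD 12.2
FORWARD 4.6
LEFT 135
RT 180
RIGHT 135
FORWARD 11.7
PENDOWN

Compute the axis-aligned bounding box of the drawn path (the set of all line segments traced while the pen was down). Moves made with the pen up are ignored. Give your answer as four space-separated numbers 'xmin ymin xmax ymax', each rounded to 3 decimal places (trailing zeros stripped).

Executing turtle program step by step:
Start: pos=(0,0), heading=0, pen down
PD: pen down
FD 5.4: (0,0) -> (5.4,0) [heading=0, draw]
FD 13.8: (5.4,0) -> (19.2,0) [heading=0, draw]
RT 183: heading 0 -> 177
RT 90: heading 177 -> 87
LT 180: heading 87 -> 267
FD 12.2: (19.2,0) -> (18.562,-12.183) [heading=267, draw]
FD 4.6: (18.562,-12.183) -> (18.321,-16.777) [heading=267, draw]
LT 135: heading 267 -> 42
RT 180: heading 42 -> 222
RT 135: heading 222 -> 87
FD 11.7: (18.321,-16.777) -> (18.933,-5.093) [heading=87, draw]
PD: pen down
Final: pos=(18.933,-5.093), heading=87, 5 segment(s) drawn

Segment endpoints: x in {0, 5.4, 18.321, 18.562, 18.933, 19.2}, y in {-16.777, -12.183, -5.093, 0}
xmin=0, ymin=-16.777, xmax=19.2, ymax=0

Answer: 0 -16.777 19.2 0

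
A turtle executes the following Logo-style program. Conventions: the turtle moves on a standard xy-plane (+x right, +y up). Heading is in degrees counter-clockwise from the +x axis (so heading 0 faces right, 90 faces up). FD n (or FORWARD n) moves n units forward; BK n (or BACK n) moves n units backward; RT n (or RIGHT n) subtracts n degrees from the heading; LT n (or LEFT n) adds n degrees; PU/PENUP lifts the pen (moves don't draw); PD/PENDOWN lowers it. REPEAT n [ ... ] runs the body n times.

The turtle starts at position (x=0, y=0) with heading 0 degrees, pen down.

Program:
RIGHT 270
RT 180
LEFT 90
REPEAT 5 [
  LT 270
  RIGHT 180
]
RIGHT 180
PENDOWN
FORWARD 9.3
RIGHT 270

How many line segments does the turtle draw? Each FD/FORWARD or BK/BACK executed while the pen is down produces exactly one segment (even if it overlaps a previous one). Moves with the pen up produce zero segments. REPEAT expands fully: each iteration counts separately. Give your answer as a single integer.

Answer: 1

Derivation:
Executing turtle program step by step:
Start: pos=(0,0), heading=0, pen down
RT 270: heading 0 -> 90
RT 180: heading 90 -> 270
LT 90: heading 270 -> 0
REPEAT 5 [
  -- iteration 1/5 --
  LT 270: heading 0 -> 270
  RT 180: heading 270 -> 90
  -- iteration 2/5 --
  LT 270: heading 90 -> 0
  RT 180: heading 0 -> 180
  -- iteration 3/5 --
  LT 270: heading 180 -> 90
  RT 180: heading 90 -> 270
  -- iteration 4/5 --
  LT 270: heading 270 -> 180
  RT 180: heading 180 -> 0
  -- iteration 5/5 --
  LT 270: heading 0 -> 270
  RT 180: heading 270 -> 90
]
RT 180: heading 90 -> 270
PD: pen down
FD 9.3: (0,0) -> (0,-9.3) [heading=270, draw]
RT 270: heading 270 -> 0
Final: pos=(0,-9.3), heading=0, 1 segment(s) drawn
Segments drawn: 1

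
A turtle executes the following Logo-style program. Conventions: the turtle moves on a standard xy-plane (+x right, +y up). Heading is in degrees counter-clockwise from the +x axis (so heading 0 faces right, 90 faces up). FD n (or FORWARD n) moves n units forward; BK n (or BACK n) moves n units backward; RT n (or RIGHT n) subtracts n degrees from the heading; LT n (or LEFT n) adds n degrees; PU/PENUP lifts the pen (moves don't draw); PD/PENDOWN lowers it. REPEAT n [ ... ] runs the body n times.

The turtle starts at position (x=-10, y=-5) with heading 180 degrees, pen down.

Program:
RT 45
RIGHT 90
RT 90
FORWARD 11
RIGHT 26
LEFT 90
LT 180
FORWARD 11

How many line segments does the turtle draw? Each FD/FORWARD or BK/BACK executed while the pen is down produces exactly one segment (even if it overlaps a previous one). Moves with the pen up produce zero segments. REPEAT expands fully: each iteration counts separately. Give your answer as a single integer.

Executing turtle program step by step:
Start: pos=(-10,-5), heading=180, pen down
RT 45: heading 180 -> 135
RT 90: heading 135 -> 45
RT 90: heading 45 -> 315
FD 11: (-10,-5) -> (-2.222,-12.778) [heading=315, draw]
RT 26: heading 315 -> 289
LT 90: heading 289 -> 19
LT 180: heading 19 -> 199
FD 11: (-2.222,-12.778) -> (-12.623,-16.359) [heading=199, draw]
Final: pos=(-12.623,-16.359), heading=199, 2 segment(s) drawn
Segments drawn: 2

Answer: 2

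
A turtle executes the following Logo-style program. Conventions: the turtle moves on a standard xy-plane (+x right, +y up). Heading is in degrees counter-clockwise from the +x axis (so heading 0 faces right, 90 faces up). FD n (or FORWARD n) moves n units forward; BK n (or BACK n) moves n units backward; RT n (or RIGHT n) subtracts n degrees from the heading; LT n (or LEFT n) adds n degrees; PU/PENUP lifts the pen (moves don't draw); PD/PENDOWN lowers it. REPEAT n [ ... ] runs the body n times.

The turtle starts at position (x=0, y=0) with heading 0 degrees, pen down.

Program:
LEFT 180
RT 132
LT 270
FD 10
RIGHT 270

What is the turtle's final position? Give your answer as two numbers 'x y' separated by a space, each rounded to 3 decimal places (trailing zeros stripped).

Answer: 7.431 -6.691

Derivation:
Executing turtle program step by step:
Start: pos=(0,0), heading=0, pen down
LT 180: heading 0 -> 180
RT 132: heading 180 -> 48
LT 270: heading 48 -> 318
FD 10: (0,0) -> (7.431,-6.691) [heading=318, draw]
RT 270: heading 318 -> 48
Final: pos=(7.431,-6.691), heading=48, 1 segment(s) drawn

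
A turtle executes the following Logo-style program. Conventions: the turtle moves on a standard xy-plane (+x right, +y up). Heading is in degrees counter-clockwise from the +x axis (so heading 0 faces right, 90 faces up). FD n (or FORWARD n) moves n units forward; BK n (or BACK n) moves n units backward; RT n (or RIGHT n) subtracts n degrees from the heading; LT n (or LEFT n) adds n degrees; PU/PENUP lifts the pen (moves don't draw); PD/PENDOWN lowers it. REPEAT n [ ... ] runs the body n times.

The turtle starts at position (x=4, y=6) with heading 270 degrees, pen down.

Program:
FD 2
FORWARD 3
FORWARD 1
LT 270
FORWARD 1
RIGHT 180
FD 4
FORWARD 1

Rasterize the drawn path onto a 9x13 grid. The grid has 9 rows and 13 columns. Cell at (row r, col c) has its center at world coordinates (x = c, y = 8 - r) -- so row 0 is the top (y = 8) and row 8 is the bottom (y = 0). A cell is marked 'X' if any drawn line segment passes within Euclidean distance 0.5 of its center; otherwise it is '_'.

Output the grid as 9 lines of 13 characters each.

Segment 0: (4,6) -> (4,4)
Segment 1: (4,4) -> (4,1)
Segment 2: (4,1) -> (4,0)
Segment 3: (4,0) -> (3,0)
Segment 4: (3,0) -> (7,-0)
Segment 5: (7,-0) -> (8,-0)

Answer: _____________
_____________
____X________
____X________
____X________
____X________
____X________
____X________
___XXXXXX____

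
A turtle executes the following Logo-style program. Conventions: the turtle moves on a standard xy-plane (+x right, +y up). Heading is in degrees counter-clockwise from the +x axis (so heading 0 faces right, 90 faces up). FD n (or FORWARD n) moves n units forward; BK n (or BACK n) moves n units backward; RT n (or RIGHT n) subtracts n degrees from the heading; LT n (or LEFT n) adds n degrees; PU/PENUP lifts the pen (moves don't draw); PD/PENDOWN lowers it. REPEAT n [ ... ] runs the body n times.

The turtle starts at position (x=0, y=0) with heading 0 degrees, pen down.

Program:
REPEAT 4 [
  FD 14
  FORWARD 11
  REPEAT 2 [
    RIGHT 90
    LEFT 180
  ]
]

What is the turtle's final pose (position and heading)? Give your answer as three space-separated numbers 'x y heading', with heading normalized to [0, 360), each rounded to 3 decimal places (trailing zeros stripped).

Executing turtle program step by step:
Start: pos=(0,0), heading=0, pen down
REPEAT 4 [
  -- iteration 1/4 --
  FD 14: (0,0) -> (14,0) [heading=0, draw]
  FD 11: (14,0) -> (25,0) [heading=0, draw]
  REPEAT 2 [
    -- iteration 1/2 --
    RT 90: heading 0 -> 270
    LT 180: heading 270 -> 90
    -- iteration 2/2 --
    RT 90: heading 90 -> 0
    LT 180: heading 0 -> 180
  ]
  -- iteration 2/4 --
  FD 14: (25,0) -> (11,0) [heading=180, draw]
  FD 11: (11,0) -> (0,0) [heading=180, draw]
  REPEAT 2 [
    -- iteration 1/2 --
    RT 90: heading 180 -> 90
    LT 180: heading 90 -> 270
    -- iteration 2/2 --
    RT 90: heading 270 -> 180
    LT 180: heading 180 -> 0
  ]
  -- iteration 3/4 --
  FD 14: (0,0) -> (14,0) [heading=0, draw]
  FD 11: (14,0) -> (25,0) [heading=0, draw]
  REPEAT 2 [
    -- iteration 1/2 --
    RT 90: heading 0 -> 270
    LT 180: heading 270 -> 90
    -- iteration 2/2 --
    RT 90: heading 90 -> 0
    LT 180: heading 0 -> 180
  ]
  -- iteration 4/4 --
  FD 14: (25,0) -> (11,0) [heading=180, draw]
  FD 11: (11,0) -> (0,0) [heading=180, draw]
  REPEAT 2 [
    -- iteration 1/2 --
    RT 90: heading 180 -> 90
    LT 180: heading 90 -> 270
    -- iteration 2/2 --
    RT 90: heading 270 -> 180
    LT 180: heading 180 -> 0
  ]
]
Final: pos=(0,0), heading=0, 8 segment(s) drawn

Answer: 0 0 0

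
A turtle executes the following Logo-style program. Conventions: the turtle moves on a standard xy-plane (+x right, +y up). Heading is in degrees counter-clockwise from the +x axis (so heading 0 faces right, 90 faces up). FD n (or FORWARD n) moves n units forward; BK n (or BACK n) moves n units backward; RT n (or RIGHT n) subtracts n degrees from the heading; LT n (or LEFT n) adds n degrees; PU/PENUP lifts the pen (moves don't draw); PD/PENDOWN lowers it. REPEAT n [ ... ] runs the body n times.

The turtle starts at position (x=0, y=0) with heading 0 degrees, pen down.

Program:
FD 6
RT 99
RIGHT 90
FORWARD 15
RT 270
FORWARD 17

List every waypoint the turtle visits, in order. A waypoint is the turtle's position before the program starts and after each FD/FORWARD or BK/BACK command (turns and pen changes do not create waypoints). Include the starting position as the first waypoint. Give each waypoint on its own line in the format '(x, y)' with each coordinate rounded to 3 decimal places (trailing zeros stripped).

Answer: (0, 0)
(6, 0)
(-8.815, 2.347)
(-11.475, -14.444)

Derivation:
Executing turtle program step by step:
Start: pos=(0,0), heading=0, pen down
FD 6: (0,0) -> (6,0) [heading=0, draw]
RT 99: heading 0 -> 261
RT 90: heading 261 -> 171
FD 15: (6,0) -> (-8.815,2.347) [heading=171, draw]
RT 270: heading 171 -> 261
FD 17: (-8.815,2.347) -> (-11.475,-14.444) [heading=261, draw]
Final: pos=(-11.475,-14.444), heading=261, 3 segment(s) drawn
Waypoints (4 total):
(0, 0)
(6, 0)
(-8.815, 2.347)
(-11.475, -14.444)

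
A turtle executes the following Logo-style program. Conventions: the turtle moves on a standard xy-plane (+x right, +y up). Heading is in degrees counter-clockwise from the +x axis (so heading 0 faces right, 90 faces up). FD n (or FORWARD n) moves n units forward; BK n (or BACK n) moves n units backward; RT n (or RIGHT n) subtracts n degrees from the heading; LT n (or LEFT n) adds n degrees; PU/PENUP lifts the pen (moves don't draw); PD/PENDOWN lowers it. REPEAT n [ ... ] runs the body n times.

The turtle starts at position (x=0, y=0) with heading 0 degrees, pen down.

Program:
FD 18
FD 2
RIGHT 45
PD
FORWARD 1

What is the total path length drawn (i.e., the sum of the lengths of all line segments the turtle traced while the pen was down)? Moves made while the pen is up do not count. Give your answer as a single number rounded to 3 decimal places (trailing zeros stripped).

Answer: 21

Derivation:
Executing turtle program step by step:
Start: pos=(0,0), heading=0, pen down
FD 18: (0,0) -> (18,0) [heading=0, draw]
FD 2: (18,0) -> (20,0) [heading=0, draw]
RT 45: heading 0 -> 315
PD: pen down
FD 1: (20,0) -> (20.707,-0.707) [heading=315, draw]
Final: pos=(20.707,-0.707), heading=315, 3 segment(s) drawn

Segment lengths:
  seg 1: (0,0) -> (18,0), length = 18
  seg 2: (18,0) -> (20,0), length = 2
  seg 3: (20,0) -> (20.707,-0.707), length = 1
Total = 21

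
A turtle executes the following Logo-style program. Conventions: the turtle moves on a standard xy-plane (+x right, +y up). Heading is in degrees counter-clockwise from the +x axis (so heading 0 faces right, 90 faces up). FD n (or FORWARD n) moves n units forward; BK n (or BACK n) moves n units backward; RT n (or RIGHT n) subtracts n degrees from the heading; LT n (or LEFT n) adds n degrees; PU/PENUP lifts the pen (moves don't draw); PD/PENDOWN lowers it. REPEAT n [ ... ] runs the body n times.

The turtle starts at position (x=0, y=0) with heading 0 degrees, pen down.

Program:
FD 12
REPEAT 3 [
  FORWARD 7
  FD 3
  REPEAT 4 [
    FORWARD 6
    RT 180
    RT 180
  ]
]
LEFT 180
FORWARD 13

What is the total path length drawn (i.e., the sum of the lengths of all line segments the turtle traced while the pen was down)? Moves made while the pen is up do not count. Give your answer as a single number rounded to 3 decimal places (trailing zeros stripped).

Answer: 127

Derivation:
Executing turtle program step by step:
Start: pos=(0,0), heading=0, pen down
FD 12: (0,0) -> (12,0) [heading=0, draw]
REPEAT 3 [
  -- iteration 1/3 --
  FD 7: (12,0) -> (19,0) [heading=0, draw]
  FD 3: (19,0) -> (22,0) [heading=0, draw]
  REPEAT 4 [
    -- iteration 1/4 --
    FD 6: (22,0) -> (28,0) [heading=0, draw]
    RT 180: heading 0 -> 180
    RT 180: heading 180 -> 0
    -- iteration 2/4 --
    FD 6: (28,0) -> (34,0) [heading=0, draw]
    RT 180: heading 0 -> 180
    RT 180: heading 180 -> 0
    -- iteration 3/4 --
    FD 6: (34,0) -> (40,0) [heading=0, draw]
    RT 180: heading 0 -> 180
    RT 180: heading 180 -> 0
    -- iteration 4/4 --
    FD 6: (40,0) -> (46,0) [heading=0, draw]
    RT 180: heading 0 -> 180
    RT 180: heading 180 -> 0
  ]
  -- iteration 2/3 --
  FD 7: (46,0) -> (53,0) [heading=0, draw]
  FD 3: (53,0) -> (56,0) [heading=0, draw]
  REPEAT 4 [
    -- iteration 1/4 --
    FD 6: (56,0) -> (62,0) [heading=0, draw]
    RT 180: heading 0 -> 180
    RT 180: heading 180 -> 0
    -- iteration 2/4 --
    FD 6: (62,0) -> (68,0) [heading=0, draw]
    RT 180: heading 0 -> 180
    RT 180: heading 180 -> 0
    -- iteration 3/4 --
    FD 6: (68,0) -> (74,0) [heading=0, draw]
    RT 180: heading 0 -> 180
    RT 180: heading 180 -> 0
    -- iteration 4/4 --
    FD 6: (74,0) -> (80,0) [heading=0, draw]
    RT 180: heading 0 -> 180
    RT 180: heading 180 -> 0
  ]
  -- iteration 3/3 --
  FD 7: (80,0) -> (87,0) [heading=0, draw]
  FD 3: (87,0) -> (90,0) [heading=0, draw]
  REPEAT 4 [
    -- iteration 1/4 --
    FD 6: (90,0) -> (96,0) [heading=0, draw]
    RT 180: heading 0 -> 180
    RT 180: heading 180 -> 0
    -- iteration 2/4 --
    FD 6: (96,0) -> (102,0) [heading=0, draw]
    RT 180: heading 0 -> 180
    RT 180: heading 180 -> 0
    -- iteration 3/4 --
    FD 6: (102,0) -> (108,0) [heading=0, draw]
    RT 180: heading 0 -> 180
    RT 180: heading 180 -> 0
    -- iteration 4/4 --
    FD 6: (108,0) -> (114,0) [heading=0, draw]
    RT 180: heading 0 -> 180
    RT 180: heading 180 -> 0
  ]
]
LT 180: heading 0 -> 180
FD 13: (114,0) -> (101,0) [heading=180, draw]
Final: pos=(101,0), heading=180, 20 segment(s) drawn

Segment lengths:
  seg 1: (0,0) -> (12,0), length = 12
  seg 2: (12,0) -> (19,0), length = 7
  seg 3: (19,0) -> (22,0), length = 3
  seg 4: (22,0) -> (28,0), length = 6
  seg 5: (28,0) -> (34,0), length = 6
  seg 6: (34,0) -> (40,0), length = 6
  seg 7: (40,0) -> (46,0), length = 6
  seg 8: (46,0) -> (53,0), length = 7
  seg 9: (53,0) -> (56,0), length = 3
  seg 10: (56,0) -> (62,0), length = 6
  seg 11: (62,0) -> (68,0), length = 6
  seg 12: (68,0) -> (74,0), length = 6
  seg 13: (74,0) -> (80,0), length = 6
  seg 14: (80,0) -> (87,0), length = 7
  seg 15: (87,0) -> (90,0), length = 3
  seg 16: (90,0) -> (96,0), length = 6
  seg 17: (96,0) -> (102,0), length = 6
  seg 18: (102,0) -> (108,0), length = 6
  seg 19: (108,0) -> (114,0), length = 6
  seg 20: (114,0) -> (101,0), length = 13
Total = 127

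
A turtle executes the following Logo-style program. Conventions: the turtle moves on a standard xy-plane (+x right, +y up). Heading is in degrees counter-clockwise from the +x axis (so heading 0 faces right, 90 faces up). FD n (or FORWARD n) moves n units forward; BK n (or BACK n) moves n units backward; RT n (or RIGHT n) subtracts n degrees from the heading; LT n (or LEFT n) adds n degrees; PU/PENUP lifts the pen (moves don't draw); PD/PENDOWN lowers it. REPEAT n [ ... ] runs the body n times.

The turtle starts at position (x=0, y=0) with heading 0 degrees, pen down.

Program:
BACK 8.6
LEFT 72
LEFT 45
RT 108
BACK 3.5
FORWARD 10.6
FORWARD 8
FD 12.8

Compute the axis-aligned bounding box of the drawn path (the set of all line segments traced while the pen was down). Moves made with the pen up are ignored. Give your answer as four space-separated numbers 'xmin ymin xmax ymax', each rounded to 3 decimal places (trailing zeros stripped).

Answer: -12.057 -0.548 18.957 4.365

Derivation:
Executing turtle program step by step:
Start: pos=(0,0), heading=0, pen down
BK 8.6: (0,0) -> (-8.6,0) [heading=0, draw]
LT 72: heading 0 -> 72
LT 45: heading 72 -> 117
RT 108: heading 117 -> 9
BK 3.5: (-8.6,0) -> (-12.057,-0.548) [heading=9, draw]
FD 10.6: (-12.057,-0.548) -> (-1.587,1.111) [heading=9, draw]
FD 8: (-1.587,1.111) -> (6.314,2.362) [heading=9, draw]
FD 12.8: (6.314,2.362) -> (18.957,4.365) [heading=9, draw]
Final: pos=(18.957,4.365), heading=9, 5 segment(s) drawn

Segment endpoints: x in {-12.057, -8.6, -1.587, 0, 6.314, 18.957}, y in {-0.548, 0, 1.111, 2.362, 4.365}
xmin=-12.057, ymin=-0.548, xmax=18.957, ymax=4.365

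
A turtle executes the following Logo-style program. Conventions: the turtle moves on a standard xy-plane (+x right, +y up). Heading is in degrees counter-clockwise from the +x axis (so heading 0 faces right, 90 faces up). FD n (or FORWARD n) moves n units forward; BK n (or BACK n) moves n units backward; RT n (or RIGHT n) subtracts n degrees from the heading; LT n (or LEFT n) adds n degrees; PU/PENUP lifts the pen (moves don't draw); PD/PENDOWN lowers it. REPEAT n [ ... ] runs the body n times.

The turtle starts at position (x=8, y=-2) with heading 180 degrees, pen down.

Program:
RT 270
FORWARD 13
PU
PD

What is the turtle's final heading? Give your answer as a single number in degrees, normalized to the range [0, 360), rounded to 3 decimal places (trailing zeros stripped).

Answer: 270

Derivation:
Executing turtle program step by step:
Start: pos=(8,-2), heading=180, pen down
RT 270: heading 180 -> 270
FD 13: (8,-2) -> (8,-15) [heading=270, draw]
PU: pen up
PD: pen down
Final: pos=(8,-15), heading=270, 1 segment(s) drawn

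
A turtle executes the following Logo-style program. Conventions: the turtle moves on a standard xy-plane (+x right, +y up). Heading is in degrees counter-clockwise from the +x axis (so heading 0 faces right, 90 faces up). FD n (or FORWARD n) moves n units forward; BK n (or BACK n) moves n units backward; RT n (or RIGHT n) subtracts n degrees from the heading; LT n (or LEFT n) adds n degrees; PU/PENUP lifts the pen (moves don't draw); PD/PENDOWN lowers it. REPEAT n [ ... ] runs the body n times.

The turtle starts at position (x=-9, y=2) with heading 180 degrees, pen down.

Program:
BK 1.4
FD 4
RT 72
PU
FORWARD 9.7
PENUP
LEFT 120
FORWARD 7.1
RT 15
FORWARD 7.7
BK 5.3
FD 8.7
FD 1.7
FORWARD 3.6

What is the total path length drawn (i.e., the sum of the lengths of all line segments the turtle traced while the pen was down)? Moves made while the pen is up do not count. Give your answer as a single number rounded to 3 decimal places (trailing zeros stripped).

Answer: 5.4

Derivation:
Executing turtle program step by step:
Start: pos=(-9,2), heading=180, pen down
BK 1.4: (-9,2) -> (-7.6,2) [heading=180, draw]
FD 4: (-7.6,2) -> (-11.6,2) [heading=180, draw]
RT 72: heading 180 -> 108
PU: pen up
FD 9.7: (-11.6,2) -> (-14.597,11.225) [heading=108, move]
PU: pen up
LT 120: heading 108 -> 228
FD 7.1: (-14.597,11.225) -> (-19.348,5.949) [heading=228, move]
RT 15: heading 228 -> 213
FD 7.7: (-19.348,5.949) -> (-25.806,1.755) [heading=213, move]
BK 5.3: (-25.806,1.755) -> (-21.361,4.642) [heading=213, move]
FD 8.7: (-21.361,4.642) -> (-28.658,-0.097) [heading=213, move]
FD 1.7: (-28.658,-0.097) -> (-30.083,-1.022) [heading=213, move]
FD 3.6: (-30.083,-1.022) -> (-33.102,-2.983) [heading=213, move]
Final: pos=(-33.102,-2.983), heading=213, 2 segment(s) drawn

Segment lengths:
  seg 1: (-9,2) -> (-7.6,2), length = 1.4
  seg 2: (-7.6,2) -> (-11.6,2), length = 4
Total = 5.4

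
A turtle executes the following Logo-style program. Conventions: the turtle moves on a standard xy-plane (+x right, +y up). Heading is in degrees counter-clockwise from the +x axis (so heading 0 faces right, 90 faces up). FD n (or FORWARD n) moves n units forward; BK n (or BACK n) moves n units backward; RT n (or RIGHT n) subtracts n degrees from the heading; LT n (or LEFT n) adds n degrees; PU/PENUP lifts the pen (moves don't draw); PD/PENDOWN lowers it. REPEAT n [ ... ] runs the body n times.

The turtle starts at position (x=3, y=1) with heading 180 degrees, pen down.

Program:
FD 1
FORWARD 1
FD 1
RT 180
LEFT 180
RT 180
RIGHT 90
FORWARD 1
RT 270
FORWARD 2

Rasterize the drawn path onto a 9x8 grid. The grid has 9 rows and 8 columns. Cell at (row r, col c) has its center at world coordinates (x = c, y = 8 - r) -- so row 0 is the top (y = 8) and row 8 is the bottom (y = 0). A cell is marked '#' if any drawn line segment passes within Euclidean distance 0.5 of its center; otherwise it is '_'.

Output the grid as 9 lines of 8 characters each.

Answer: ________
________
________
________
________
________
________
####____
###_____

Derivation:
Segment 0: (3,1) -> (2,1)
Segment 1: (2,1) -> (1,1)
Segment 2: (1,1) -> (0,1)
Segment 3: (0,1) -> (0,0)
Segment 4: (0,0) -> (2,0)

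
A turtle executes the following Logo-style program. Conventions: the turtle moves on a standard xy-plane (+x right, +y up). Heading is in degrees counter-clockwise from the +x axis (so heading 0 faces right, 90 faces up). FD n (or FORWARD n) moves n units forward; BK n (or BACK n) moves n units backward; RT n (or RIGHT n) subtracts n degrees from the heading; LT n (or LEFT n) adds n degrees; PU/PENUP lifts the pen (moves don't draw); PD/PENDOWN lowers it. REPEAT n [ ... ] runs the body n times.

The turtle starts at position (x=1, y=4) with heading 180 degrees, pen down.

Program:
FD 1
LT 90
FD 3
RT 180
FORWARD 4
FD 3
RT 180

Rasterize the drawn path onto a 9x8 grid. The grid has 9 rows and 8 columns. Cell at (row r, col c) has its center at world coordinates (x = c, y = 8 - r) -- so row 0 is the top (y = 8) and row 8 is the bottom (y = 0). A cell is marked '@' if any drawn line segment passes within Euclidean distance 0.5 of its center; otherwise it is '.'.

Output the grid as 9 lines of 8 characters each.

Segment 0: (1,4) -> (0,4)
Segment 1: (0,4) -> (-0,1)
Segment 2: (-0,1) -> (-0,5)
Segment 3: (-0,5) -> (-0,8)

Answer: @.......
@.......
@.......
@.......
@@......
@.......
@.......
@.......
........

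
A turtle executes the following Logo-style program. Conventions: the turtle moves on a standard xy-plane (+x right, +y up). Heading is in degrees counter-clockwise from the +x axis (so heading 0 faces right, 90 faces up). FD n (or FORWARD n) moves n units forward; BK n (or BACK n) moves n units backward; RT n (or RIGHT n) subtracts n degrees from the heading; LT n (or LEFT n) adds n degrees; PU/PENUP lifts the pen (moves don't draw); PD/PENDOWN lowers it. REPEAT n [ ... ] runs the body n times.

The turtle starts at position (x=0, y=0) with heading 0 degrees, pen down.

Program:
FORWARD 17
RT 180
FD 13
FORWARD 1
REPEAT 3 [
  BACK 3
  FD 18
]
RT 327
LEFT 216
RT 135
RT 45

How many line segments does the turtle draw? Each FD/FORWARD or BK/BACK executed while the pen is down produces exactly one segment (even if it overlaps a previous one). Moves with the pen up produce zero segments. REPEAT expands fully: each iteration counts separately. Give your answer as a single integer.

Answer: 9

Derivation:
Executing turtle program step by step:
Start: pos=(0,0), heading=0, pen down
FD 17: (0,0) -> (17,0) [heading=0, draw]
RT 180: heading 0 -> 180
FD 13: (17,0) -> (4,0) [heading=180, draw]
FD 1: (4,0) -> (3,0) [heading=180, draw]
REPEAT 3 [
  -- iteration 1/3 --
  BK 3: (3,0) -> (6,0) [heading=180, draw]
  FD 18: (6,0) -> (-12,0) [heading=180, draw]
  -- iteration 2/3 --
  BK 3: (-12,0) -> (-9,0) [heading=180, draw]
  FD 18: (-9,0) -> (-27,0) [heading=180, draw]
  -- iteration 3/3 --
  BK 3: (-27,0) -> (-24,0) [heading=180, draw]
  FD 18: (-24,0) -> (-42,0) [heading=180, draw]
]
RT 327: heading 180 -> 213
LT 216: heading 213 -> 69
RT 135: heading 69 -> 294
RT 45: heading 294 -> 249
Final: pos=(-42,0), heading=249, 9 segment(s) drawn
Segments drawn: 9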